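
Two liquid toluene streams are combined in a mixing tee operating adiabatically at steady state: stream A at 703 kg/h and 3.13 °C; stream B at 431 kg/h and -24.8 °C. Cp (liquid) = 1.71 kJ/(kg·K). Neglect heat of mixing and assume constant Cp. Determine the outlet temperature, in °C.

No heat crosses the boundary, so H_out = H_in.
T_out = Σ ṁᵢCp,ᵢTᵢ / Σ ṁᵢCp,ᵢ
      = -14515 / 1939.1 = -7.4854 °C

T_out = -7.49 °C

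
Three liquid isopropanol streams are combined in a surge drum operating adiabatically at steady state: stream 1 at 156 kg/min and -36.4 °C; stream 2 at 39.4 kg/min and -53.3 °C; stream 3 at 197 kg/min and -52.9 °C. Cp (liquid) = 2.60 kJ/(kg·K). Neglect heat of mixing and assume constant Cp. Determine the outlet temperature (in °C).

No heat crosses the boundary, so H_out = H_in.
T_out = Σ ṁᵢCp,ᵢTᵢ / Σ ṁᵢCp,ᵢ
      = -47319 / 1020.2 = -46.381 °C

T_out = -46.4 °C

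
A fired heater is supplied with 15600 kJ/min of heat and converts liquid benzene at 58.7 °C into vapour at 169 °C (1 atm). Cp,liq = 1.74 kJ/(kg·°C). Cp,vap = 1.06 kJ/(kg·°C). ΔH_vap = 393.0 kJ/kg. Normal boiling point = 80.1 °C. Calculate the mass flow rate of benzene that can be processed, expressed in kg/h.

Δh = 1.74×(80.1−58.7) + 393.0 + 1.06×(169−80.1) = 524.47 kJ/kg
Q = 15600 kJ/min = 260 kJ/s = 936000 kJ/h
ṁ = Q/Δh = 936000 / 524.47 = 1784.7 kg/h

ṁ = 1780 kg/h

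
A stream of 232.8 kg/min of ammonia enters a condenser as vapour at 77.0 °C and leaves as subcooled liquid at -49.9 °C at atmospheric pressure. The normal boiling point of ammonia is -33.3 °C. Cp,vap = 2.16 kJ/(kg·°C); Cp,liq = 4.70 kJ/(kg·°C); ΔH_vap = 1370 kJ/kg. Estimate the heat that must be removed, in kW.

Q_c = 6540 kW

vapour 77.0→-33.3 °C: -238.25 kJ/kg
condensation at -33.3 °C: -1370 kJ/kg
liquid -33.3→-49.9 °C: -78.02 kJ/kg
Δh = -238.25 + -1370 + -78.02 = -1686.3 kJ/kg
Q = ṁ·Δh = 232.8 kg/min × -1686.3 kJ/kg = -392560 kJ/min
|Q| = 6542.7 kW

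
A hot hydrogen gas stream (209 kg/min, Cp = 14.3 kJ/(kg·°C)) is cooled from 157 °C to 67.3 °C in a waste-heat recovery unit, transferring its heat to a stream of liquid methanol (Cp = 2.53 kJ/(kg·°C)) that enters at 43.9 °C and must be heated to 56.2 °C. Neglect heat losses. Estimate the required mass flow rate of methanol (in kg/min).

Heat released by hot stream: Q = 209 × 14.3 × (157 − 67.3) = 268090 kJ/min
Energy balance on cold side (adiabatic exchanger): Q = ṁ_c·Cp_c·(T_c,out − T_c,in)
ṁ_c = 268090 / [2.53 × (56.2 − 43.9)] = 8614.9 kg/min

ṁ_c = 8610 kg/min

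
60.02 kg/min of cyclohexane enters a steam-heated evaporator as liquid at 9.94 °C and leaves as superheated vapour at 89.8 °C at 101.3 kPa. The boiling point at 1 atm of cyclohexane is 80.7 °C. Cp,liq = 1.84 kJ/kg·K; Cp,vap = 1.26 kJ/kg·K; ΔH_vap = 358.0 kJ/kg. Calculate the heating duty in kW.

Q = 500 kW

liquid 9.94→80.7 °C: 130.2 kJ/kg
vaporisation at 80.7 °C: 358 kJ/kg
vapour 80.7→89.8 °C: 11.466 kJ/kg
Δh = 130.2 + 358 + 11.466 = 499.66 kJ/kg
Q = ṁ·Δh = 60.02 kg/min × 499.66 kJ/kg = 29990 kJ/min
|Q| = 499.83 kW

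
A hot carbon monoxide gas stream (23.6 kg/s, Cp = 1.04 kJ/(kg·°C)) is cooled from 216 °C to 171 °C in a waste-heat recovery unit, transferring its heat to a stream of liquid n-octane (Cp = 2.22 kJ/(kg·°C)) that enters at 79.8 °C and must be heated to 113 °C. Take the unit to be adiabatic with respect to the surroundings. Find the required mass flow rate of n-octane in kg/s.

Heat released by hot stream: Q = 23.6 × 1.04 × (216 − 171) = 1104.5 kJ/s
Energy balance on cold side (adiabatic exchanger): Q = ṁ_c·Cp_c·(T_c,out − T_c,in)
ṁ_c = 1104.5 / [2.22 × (113 − 79.8)] = 14.985 kg/s

ṁ_c = 15.0 kg/s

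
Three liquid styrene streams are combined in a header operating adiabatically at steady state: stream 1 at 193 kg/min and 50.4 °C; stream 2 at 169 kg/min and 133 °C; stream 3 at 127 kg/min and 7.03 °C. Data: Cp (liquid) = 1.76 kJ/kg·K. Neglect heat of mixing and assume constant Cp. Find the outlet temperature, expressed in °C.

Adiabatic, steady state ⇒ Σ ṁᵢCp,ᵢ(T_out − Tᵢ) = 0
T_out = Σ ṁᵢCp,ᵢTᵢ / Σ ṁᵢCp,ᵢ
      = 58251 / 860.64 = 67.683 °C

T_out = 67.7 °C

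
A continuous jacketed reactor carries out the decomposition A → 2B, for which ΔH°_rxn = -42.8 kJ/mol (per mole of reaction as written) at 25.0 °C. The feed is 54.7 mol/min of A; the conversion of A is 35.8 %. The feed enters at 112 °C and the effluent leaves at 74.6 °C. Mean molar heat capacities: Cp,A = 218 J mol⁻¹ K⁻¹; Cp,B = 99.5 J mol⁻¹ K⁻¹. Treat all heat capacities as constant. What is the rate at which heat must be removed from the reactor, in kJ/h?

Q_out = 78200 kJ/h

Extent of reaction ξ = 0.358 × 54.7 = 19.583 mol/min
Reaction term: ξ·ΔH°_rxn = 19.583 × -42.8 = -838.14 kJ/min
Sensible, feed 112→25 °C: -1037.4 kJ/min
Outlet flows (mol/min): A 35.117, B 39.165
Sensible, products 25→74.6 °C: 573.01 kJ/min
Q = ΔH = -1302.6 kJ/min = -21.709 kW
Heat removed = 78154 kJ/h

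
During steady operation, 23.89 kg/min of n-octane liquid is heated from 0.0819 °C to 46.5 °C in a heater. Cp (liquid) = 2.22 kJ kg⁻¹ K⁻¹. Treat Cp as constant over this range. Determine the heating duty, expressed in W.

Q = 41000 W

Q = ṁ·Cp·ΔT = 23.89 × 2.22 × (46.5 − 0.0819) = 2461.8 kJ/min
Converting: 2461.8 / 60 s = 41.03 kW
Heating duty = 41030 W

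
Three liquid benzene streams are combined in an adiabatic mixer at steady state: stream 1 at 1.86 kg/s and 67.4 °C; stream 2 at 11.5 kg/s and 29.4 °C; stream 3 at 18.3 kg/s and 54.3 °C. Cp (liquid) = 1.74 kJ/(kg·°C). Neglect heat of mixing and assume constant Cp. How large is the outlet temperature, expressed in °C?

T_out = 46.0 °C

No heat crosses the boundary, so H_out = H_in.
T_out = Σ ṁᵢCp,ᵢTᵢ / Σ ṁᵢCp,ᵢ
      = 2535.4 / 55.088 = 46.025 °C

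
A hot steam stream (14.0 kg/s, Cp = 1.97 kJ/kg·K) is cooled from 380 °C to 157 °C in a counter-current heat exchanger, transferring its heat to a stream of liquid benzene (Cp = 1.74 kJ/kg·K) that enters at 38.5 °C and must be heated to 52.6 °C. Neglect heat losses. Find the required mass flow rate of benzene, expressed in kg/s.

Heat released by hot stream: Q = 14.0 × 1.97 × (380 − 157) = 6150.3 kJ/s
Energy balance on cold side (adiabatic exchanger): Q = ṁ_c·Cp_c·(T_c,out − T_c,in)
ṁ_c = 6150.3 / [1.74 × (52.6 − 38.5)] = 250.69 kg/s

ṁ_c = 251 kg/s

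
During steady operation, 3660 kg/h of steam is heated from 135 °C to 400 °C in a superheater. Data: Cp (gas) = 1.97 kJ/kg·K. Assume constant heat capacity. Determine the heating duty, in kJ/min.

Q = 31800 kJ/min

Q = ṁ·Cp·ΔT = 3660 × 1.97 × (400 − 135) = 1.9107e+06 kJ/h
Converting: 1.9107e+06 / 3600 s = 530.75 kW
Heating duty = 31845 kJ/min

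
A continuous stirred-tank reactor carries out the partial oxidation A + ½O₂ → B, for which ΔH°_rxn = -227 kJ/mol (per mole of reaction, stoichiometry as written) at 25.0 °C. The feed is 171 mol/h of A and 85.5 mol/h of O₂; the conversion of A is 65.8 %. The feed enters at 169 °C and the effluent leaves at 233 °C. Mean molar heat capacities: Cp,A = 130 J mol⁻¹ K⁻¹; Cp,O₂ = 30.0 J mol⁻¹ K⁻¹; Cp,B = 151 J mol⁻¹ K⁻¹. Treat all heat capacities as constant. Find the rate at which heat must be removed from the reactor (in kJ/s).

Extent of reaction ξ = 0.658 × 171 = 112.52 mol/h
Reaction term: ξ·ΔH°_rxn = 112.52 × -227 = -25542 kJ/h
Sensible, feed 169→25 °C: -3570.5 kJ/h
Outlet flows (mol/h): A 58.482, O₂ 29.241, B 112.52
Sensible, products 25→233 °C: 5297.8 kJ/h
Q = ΔH = -23814 kJ/h = -6.6151 kW
Heat removed = 6.6151 kJ/s

Q_out = 6.62 kJ/s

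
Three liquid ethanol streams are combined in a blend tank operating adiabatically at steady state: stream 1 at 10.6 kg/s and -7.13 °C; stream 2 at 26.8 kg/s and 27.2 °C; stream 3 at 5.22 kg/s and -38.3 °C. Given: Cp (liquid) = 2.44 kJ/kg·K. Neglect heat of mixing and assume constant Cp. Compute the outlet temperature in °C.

T_out = 10.6 °C

No heat crosses the boundary, so H_out = H_in.
T_out = Σ ṁᵢCp,ᵢTᵢ / Σ ṁᵢCp,ᵢ
      = 1106.4 / 103.99 = 10.64 °C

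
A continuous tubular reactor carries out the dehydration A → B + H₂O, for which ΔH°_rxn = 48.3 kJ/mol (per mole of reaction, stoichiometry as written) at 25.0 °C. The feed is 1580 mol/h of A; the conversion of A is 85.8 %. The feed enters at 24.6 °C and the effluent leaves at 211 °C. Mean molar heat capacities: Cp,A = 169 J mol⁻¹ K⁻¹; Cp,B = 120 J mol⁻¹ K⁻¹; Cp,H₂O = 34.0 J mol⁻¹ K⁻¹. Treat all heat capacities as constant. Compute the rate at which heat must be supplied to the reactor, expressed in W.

Q_in = 31000 W

Extent of reaction ξ = 0.858 × 1580 = 1355.6 mol/h
Reaction term: ξ·ΔH°_rxn = 1355.6 × 48.3 = 65477 kJ/h
Sensible, feed 24.6→25 °C: 106.81 kJ/h
Outlet flows (mol/h): A 224.36, B 1355.6, H₂O 1355.6
Sensible, products 25→211 °C: 45883 kJ/h
Q = ΔH = 111470 kJ/h = 30.963 kW
Heat supplied = 30963 W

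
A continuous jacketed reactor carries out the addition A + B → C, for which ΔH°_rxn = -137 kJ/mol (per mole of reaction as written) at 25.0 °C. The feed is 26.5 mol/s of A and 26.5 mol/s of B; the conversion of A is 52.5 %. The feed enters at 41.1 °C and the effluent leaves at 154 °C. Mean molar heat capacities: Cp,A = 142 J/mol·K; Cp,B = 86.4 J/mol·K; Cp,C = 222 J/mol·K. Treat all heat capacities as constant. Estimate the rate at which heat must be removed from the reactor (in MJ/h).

Extent of reaction ξ = 0.525 × 26.5 = 13.913 mol/s
Reaction term: ξ·ΔH°_rxn = 13.913 × -137 = -1906 kJ/s
Sensible, feed 41.1→25 °C: -97.447 kJ/s
Outlet flows (mol/s): A 12.587, B 12.587, C 13.913
Sensible, products 25→154 °C: 769.3 kJ/s
Q = ΔH = -1234.2 kJ/s = -1234.2 kW
Heat removed = 4443 MJ/h

Q_out = 4440 MJ/h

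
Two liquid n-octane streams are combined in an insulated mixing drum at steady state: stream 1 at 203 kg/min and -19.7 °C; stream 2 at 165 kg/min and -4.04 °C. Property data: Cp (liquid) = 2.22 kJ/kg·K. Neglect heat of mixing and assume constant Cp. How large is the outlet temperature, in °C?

T_out = -12.7 °C

No heat crosses the boundary, so H_out = H_in.
T_out = Σ ṁᵢCp,ᵢTᵢ / Σ ṁᵢCp,ᵢ
      = -10358 / 816.96 = -12.679 °C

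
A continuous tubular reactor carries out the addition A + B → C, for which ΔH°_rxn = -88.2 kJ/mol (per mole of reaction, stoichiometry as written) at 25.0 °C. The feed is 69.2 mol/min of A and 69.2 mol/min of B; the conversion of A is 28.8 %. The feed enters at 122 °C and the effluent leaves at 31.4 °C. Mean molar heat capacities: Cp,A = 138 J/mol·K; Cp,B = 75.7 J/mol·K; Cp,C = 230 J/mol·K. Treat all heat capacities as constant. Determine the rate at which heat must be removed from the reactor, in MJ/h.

Q_out = 186 MJ/h

Extent of reaction ξ = 0.288 × 69.2 = 19.93 mol/min
Reaction term: ξ·ΔH°_rxn = 19.93 × -88.2 = -1757.8 kJ/min
Sensible, feed 122→25 °C: -1434.4 kJ/min
Outlet flows (mol/min): A 49.27, B 49.27, C 19.93
Sensible, products 25→31.4 °C: 96.723 kJ/min
Q = ΔH = -3095.5 kJ/min = -51.592 kW
Heat removed = 185.73 MJ/h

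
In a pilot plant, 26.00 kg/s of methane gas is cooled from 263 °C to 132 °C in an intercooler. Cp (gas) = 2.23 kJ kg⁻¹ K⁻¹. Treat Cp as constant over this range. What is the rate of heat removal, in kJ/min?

Q_c = 456000 kJ/min

Q = ṁ·Cp·ΔT = 26.00 × 2.23 × (132 − 263) = -7595.4 kJ/s
Cooling duty = 455720 kJ/min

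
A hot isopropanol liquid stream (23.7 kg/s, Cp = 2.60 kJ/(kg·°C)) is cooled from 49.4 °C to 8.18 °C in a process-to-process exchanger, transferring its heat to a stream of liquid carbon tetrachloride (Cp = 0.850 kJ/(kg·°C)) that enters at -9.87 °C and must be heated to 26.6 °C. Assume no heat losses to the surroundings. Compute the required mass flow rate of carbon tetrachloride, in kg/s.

ṁ_c = 81.9 kg/s

Heat released by hot stream: Q = 23.7 × 2.60 × (49.4 − 8.18) = 2540 kJ/s
Energy balance on cold side (adiabatic exchanger): Q = ṁ_c·Cp_c·(T_c,out − T_c,in)
ṁ_c = 2540 / [0.850 × (26.6 − -9.87)] = 81.936 kg/s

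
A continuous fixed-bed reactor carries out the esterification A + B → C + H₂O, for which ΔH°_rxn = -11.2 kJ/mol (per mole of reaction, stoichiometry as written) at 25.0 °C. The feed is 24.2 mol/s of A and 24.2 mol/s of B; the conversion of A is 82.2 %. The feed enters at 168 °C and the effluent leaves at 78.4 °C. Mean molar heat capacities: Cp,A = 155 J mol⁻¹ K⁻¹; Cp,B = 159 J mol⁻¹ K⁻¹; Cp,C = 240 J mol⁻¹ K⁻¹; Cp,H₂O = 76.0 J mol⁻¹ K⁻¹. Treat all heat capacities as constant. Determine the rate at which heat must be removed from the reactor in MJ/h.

Extent of reaction ξ = 0.822 × 24.2 = 19.892 mol/s
Reaction term: ξ·ΔH°_rxn = 19.892 × -11.2 = -222.79 kJ/s
Sensible, feed 168→25 °C: -1086.6 kJ/s
Outlet flows (mol/s): A 4.3076, B 4.3076, C 19.892, H₂O 19.892
Sensible, products 25→78.4 °C: 407.9 kJ/s
Q = ΔH = -901.52 kJ/s = -901.52 kW
Heat removed = 3245.5 MJ/h

Q_out = 3250 MJ/h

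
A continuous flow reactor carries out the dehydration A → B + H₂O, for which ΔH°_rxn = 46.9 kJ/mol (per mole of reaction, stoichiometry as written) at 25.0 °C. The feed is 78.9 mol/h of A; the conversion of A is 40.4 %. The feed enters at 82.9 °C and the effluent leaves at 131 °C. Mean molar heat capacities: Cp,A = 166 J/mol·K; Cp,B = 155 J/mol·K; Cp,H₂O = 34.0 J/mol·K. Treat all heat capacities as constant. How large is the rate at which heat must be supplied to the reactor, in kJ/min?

Q_in = 36.7 kJ/min

Extent of reaction ξ = 0.404 × 78.9 = 31.876 mol/h
Reaction term: ξ·ΔH°_rxn = 31.876 × 46.9 = 1495 kJ/h
Sensible, feed 82.9→25 °C: -758.34 kJ/h
Outlet flows (mol/h): A 47.024, B 31.876, H₂O 31.876
Sensible, products 25→131 °C: 1466 kJ/h
Q = ΔH = 2202.7 kJ/h = 0.61185 kW
Heat supplied = 36.711 kJ/min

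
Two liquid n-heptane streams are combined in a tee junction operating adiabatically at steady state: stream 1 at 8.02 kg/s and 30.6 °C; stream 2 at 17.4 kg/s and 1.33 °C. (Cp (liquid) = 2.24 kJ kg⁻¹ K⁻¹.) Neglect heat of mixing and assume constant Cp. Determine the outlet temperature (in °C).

Energy balance with Q = 0: Σ ṁᵢCp,ᵢ(T_out − Tᵢ) = 0
Σ ṁᵢCp,ᵢTᵢ = 8.02×2.24×30.6 + 17.4×2.24×1.33 = 601.56
Σ ṁᵢCp,ᵢ = 8.02×2.24 + 17.4×2.24 = 56.941
T_out = 601.56 / 56.941 = 10.565 °C

T_out = 10.6 °C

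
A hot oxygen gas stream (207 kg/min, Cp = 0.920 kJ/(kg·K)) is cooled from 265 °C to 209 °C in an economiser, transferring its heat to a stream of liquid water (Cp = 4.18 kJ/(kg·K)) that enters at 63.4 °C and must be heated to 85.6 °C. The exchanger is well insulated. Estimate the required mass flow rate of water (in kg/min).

ṁ_c = 115 kg/min

Heat released by hot stream: Q = 207 × 0.920 × (265 − 209) = 10665 kJ/min
Energy balance on cold side (adiabatic exchanger): Q = ṁ_c·Cp_c·(T_c,out − T_c,in)
ṁ_c = 10665 / [4.18 × (85.6 − 63.4)] = 114.93 kg/min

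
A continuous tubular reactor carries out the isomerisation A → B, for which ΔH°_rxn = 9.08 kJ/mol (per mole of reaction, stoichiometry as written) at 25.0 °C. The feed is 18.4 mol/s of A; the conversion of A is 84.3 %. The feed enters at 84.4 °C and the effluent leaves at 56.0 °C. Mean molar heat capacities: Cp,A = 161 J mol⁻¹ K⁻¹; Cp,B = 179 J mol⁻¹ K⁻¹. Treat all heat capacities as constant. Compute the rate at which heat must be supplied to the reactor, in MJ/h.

Q_in = 235 MJ/h

Extent of reaction ξ = 0.843 × 18.4 = 15.511 mol/s
Reaction term: ξ·ΔH°_rxn = 15.511 × 9.08 = 140.84 kJ/s
Sensible, feed 84.4→25 °C: -175.97 kJ/s
Outlet flows (mol/s): A 2.8888, B 15.511
Sensible, products 25→56.0 °C: 100.49 kJ/s
Q = ΔH = 65.365 kJ/s = 65.365 kW
Heat supplied = 235.31 MJ/h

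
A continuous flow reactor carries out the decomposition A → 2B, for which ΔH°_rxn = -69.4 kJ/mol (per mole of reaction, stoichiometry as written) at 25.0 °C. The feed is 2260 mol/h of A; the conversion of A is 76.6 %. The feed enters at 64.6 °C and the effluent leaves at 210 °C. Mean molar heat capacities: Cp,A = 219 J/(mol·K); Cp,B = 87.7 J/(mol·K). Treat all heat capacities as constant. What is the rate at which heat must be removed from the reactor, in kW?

Q_out = 17.3 kW

Extent of reaction ξ = 0.766 × 2260 = 1731.2 mol/h
Reaction term: ξ·ΔH°_rxn = 1731.2 × -69.4 = -120140 kJ/h
Sensible, feed 64.6→25 °C: -19600 kJ/h
Outlet flows (mol/h): A 528.84, B 3462.3
Sensible, products 25→210 °C: 77600 kJ/h
Q = ΔH = -62142 kJ/h = -17.262 kW
Heat removed = 17.262 kW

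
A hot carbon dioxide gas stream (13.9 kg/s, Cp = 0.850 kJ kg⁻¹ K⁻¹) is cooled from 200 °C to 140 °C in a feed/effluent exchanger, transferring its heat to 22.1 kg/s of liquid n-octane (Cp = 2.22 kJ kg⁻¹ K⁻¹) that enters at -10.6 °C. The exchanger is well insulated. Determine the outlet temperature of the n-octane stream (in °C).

T_c,out = 3.85 °C

Heat released by hot stream: Q = 13.9 × 0.850 × (200 − 140) = 708.9 kJ/s
Energy balance on cold side (adiabatic exchanger): Q = ṁ_c·Cp_c·(T_c,out − T_c,in)
T_c,out = -10.6 + 708.9/(22.1 × 2.22) = 3.8491 °C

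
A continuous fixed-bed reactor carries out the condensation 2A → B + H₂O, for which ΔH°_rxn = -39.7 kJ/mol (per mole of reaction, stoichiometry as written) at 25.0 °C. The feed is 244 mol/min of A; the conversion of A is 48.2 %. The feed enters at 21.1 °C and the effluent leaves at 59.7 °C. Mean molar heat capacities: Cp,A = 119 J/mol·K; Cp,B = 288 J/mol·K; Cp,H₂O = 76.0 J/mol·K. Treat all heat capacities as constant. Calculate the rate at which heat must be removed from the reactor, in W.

Q_out = 15900 W

Extent of reaction ξ = 0.482 × 244 / 2 = 58.804 mol/min
Reaction term: ξ·ΔH°_rxn = 58.804 × -39.7 = -2334.5 kJ/min
Sensible, feed 21.1→25 °C: 113.24 kJ/min
Outlet flows (mol/min): A 126.39, B 58.804, H₂O 58.804
Sensible, products 25→59.7 °C: 1264.7 kJ/min
Q = ΔH = -956.63 kJ/min = -15.944 kW
Heat removed = 15944 W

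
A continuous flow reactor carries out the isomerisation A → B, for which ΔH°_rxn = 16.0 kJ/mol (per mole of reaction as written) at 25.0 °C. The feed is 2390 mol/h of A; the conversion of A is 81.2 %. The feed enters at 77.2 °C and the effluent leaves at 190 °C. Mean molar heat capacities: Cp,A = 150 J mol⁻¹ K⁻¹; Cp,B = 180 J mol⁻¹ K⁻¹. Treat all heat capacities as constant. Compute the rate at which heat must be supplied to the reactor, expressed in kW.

Q_in = 22.5 kW

Extent of reaction ξ = 0.812 × 2390 = 1940.7 mol/h
Reaction term: ξ·ΔH°_rxn = 1940.7 × 16.0 = 31051 kJ/h
Sensible, feed 77.2→25 °C: -18714 kJ/h
Outlet flows (mol/h): A 449.32, B 1940.7
Sensible, products 25→190 °C: 68759 kJ/h
Q = ΔH = 81096 kJ/h = 22.527 kW
Heat supplied = 22.527 kW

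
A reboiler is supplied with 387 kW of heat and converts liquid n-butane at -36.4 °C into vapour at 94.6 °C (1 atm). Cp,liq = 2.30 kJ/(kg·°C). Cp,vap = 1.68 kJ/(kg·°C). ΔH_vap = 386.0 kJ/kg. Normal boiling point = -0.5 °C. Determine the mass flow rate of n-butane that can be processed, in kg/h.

Δh = 2.30×(-0.5−-36.4) + 386.0 + 1.68×(94.6−-0.5) = 628.34 kJ/kg
Q = 387 kW = 387 kJ/s = 1.3932e+06 kJ/h
ṁ = Q/Δh = 1.3932e+06 / 628.34 = 2217.3 kg/h

ṁ = 2220 kg/h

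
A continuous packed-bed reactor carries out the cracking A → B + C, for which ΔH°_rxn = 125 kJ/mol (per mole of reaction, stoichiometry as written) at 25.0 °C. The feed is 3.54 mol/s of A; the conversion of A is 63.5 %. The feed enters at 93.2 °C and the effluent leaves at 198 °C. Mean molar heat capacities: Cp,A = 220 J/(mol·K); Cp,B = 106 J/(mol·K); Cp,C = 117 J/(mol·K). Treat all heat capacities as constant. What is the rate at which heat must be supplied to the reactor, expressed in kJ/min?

Extent of reaction ξ = 0.635 × 3.54 = 2.2479 mol/s
Reaction term: ξ·ΔH°_rxn = 2.2479 × 125 = 280.99 kJ/s
Sensible, feed 93.2→25 °C: -53.114 kJ/s
Outlet flows (mol/s): A 1.2921, B 2.2479, C 2.2479
Sensible, products 25→198 °C: 135.9 kJ/s
Q = ΔH = 363.77 kJ/s = 363.77 kW
Heat supplied = 21826 kJ/min

Q_in = 21800 kJ/min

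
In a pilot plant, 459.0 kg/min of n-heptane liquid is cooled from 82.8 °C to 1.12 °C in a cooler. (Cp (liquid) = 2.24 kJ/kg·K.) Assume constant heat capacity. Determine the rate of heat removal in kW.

Q = ṁ·Cp·ΔT = 459.0 × 2.24 × (1.12 − 82.8) = -83980 kJ/min
Converting: 83980 / 60 s = 1399.7 kW

Q_c = 1400 kW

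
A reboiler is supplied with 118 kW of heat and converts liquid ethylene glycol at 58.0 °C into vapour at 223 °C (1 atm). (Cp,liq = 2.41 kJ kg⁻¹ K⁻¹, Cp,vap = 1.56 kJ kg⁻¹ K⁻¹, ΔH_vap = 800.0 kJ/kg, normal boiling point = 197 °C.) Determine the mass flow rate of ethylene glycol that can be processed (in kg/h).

Δh = 2.41×(197−58.0) + 800.0 + 1.56×(223−197) = 1175.5 kJ/kg
Q = 118 kW = 118 kJ/s = 424800 kJ/h
ṁ = Q/Δh = 424800 / 1175.5 = 361.36 kg/h

ṁ = 361 kg/h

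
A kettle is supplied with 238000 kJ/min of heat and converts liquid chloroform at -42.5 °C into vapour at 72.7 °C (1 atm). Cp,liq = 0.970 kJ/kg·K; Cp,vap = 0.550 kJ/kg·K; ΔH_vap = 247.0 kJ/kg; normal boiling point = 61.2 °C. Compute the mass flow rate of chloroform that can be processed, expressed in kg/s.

ṁ = 11.2 kg/s

Δh = 0.970×(61.2−-42.5) + 247.0 + 0.550×(72.7−61.2) = 353.91 kJ/kg
Q = 238000 kJ/min = 3966.7 kJ/s = 3966.7 kJ/s
ṁ = Q/Δh = 3966.7 / 353.91 = 11.208 kg/s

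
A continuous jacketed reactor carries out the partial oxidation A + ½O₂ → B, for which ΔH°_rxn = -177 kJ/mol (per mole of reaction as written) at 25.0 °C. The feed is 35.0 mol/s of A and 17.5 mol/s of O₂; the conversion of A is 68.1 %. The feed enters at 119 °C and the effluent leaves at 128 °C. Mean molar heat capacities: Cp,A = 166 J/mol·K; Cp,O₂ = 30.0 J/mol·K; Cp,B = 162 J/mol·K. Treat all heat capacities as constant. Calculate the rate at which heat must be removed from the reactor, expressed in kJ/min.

Q_out = 253000 kJ/min

Extent of reaction ξ = 0.681 × 35.0 = 23.835 mol/s
Reaction term: ξ·ΔH°_rxn = 23.835 × -177 = -4218.8 kJ/s
Sensible, feed 119→25 °C: -595.49 kJ/s
Outlet flows (mol/s): A 11.165, O₂ 5.5825, B 23.835
Sensible, products 25→128 °C: 605.86 kJ/s
Q = ΔH = -4208.4 kJ/s = -4208.4 kW
Heat removed = 252510 kJ/min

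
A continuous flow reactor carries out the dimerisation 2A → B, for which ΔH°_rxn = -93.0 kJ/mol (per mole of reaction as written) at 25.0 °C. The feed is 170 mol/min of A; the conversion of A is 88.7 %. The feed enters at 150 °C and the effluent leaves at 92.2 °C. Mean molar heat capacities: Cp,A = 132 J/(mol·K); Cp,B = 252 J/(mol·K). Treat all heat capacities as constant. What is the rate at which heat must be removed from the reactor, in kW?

Q_out = 139 kW

Extent of reaction ξ = 0.887 × 170 / 2 = 75.395 mol/min
Reaction term: ξ·ΔH°_rxn = 75.395 × -93.0 = -7011.7 kJ/min
Sensible, feed 150→25 °C: -2805 kJ/min
Outlet flows (mol/min): A 19.21, B 75.395
Sensible, products 25→92.2 °C: 1447.2 kJ/min
Q = ΔH = -8369.6 kJ/min = -139.49 kW
Heat removed = 139.49 kW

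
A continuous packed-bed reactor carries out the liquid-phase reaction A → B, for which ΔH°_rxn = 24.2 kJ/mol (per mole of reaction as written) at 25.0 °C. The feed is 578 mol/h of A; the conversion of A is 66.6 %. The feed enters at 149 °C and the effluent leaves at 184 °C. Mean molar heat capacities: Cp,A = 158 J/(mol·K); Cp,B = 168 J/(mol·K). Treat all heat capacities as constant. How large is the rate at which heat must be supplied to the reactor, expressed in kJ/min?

Q_in = 219 kJ/min

Extent of reaction ξ = 0.666 × 578 = 384.95 mol/h
Reaction term: ξ·ΔH°_rxn = 384.95 × 24.2 = 9315.7 kJ/h
Sensible, feed 149→25 °C: -11324 kJ/h
Outlet flows (mol/h): A 193.05, B 384.95
Sensible, products 25→184 °C: 15133 kJ/h
Q = ΔH = 13124 kJ/h = 3.6456 kW
Heat supplied = 218.74 kJ/min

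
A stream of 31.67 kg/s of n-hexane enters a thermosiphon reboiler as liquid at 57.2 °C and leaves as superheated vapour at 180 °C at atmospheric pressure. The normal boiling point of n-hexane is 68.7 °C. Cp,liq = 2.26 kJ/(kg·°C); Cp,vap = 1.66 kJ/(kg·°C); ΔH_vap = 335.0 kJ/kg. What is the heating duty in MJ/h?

liquid 57.2→68.7 °C: 25.99 kJ/kg
vaporisation at 68.7 °C: 335 kJ/kg
vapour 68.7→180 °C: 184.76 kJ/kg
Δh = 25.99 + 335 + 184.76 = 545.75 kJ/kg
Q = ṁ·Δh = 31.67 kg/s × 545.75 kJ/kg = 17284 kJ/s
|Q| = 17284 kW = 62222 MJ/h

Q = 62200 MJ/h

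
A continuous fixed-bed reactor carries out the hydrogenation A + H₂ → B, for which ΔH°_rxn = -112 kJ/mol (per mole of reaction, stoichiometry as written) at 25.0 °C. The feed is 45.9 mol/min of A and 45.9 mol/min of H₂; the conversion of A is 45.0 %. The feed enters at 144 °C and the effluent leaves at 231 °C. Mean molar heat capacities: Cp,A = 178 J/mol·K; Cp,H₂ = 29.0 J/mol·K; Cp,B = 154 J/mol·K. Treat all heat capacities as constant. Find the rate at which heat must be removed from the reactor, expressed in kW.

Q_out = 28.5 kW

Extent of reaction ξ = 0.450 × 45.9 = 20.655 mol/min
Reaction term: ξ·ΔH°_rxn = 20.655 × -112 = -2313.4 kJ/min
Sensible, feed 144→25 °C: -1130.7 kJ/min
Outlet flows (mol/min): A 25.245, H₂ 25.245, B 20.655
Sensible, products 25→231 °C: 1731.8 kJ/min
Q = ΔH = -1712.3 kJ/min = -28.538 kW
Heat removed = 28.538 kW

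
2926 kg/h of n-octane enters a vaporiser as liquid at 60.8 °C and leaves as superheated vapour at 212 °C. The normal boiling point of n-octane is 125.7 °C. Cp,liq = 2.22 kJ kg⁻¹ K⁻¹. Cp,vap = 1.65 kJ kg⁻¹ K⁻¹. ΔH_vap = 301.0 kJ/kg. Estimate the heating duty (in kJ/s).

Q = 477 kJ/s

liquid 60.8→125.7 °C: 144.08 kJ/kg
vaporisation at 125.7 °C: 301 kJ/kg
vapour 125.7→212 °C: 142.39 kJ/kg
Δh = 144.08 + 301 + 142.39 = 587.47 kJ/kg
Q = ṁ·Δh = 2926 kg/h × 587.47 kJ/kg = 1.7189e+06 kJ/h
|Q| = 477.48 kW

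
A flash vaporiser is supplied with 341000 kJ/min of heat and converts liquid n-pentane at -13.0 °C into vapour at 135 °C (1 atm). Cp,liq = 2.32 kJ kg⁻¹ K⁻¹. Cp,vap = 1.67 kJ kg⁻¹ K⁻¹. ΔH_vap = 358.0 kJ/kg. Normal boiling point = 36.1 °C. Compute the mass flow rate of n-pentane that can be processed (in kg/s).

Δh = 2.32×(36.1−-13.0) + 358.0 + 1.67×(135−36.1) = 637.08 kJ/kg
Q = 341000 kJ/min = 5683.3 kJ/s = 5683.3 kJ/s
ṁ = Q/Δh = 5683.3 / 637.08 = 8.921 kg/s

ṁ = 8.92 kg/s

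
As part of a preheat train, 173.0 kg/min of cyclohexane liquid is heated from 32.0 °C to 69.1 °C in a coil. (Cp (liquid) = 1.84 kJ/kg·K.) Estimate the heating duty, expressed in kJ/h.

Q = 709000 kJ/h

Q = ṁ·Cp·ΔT = 173.0 × 1.84 × (69.1 − 32.0) = 11810 kJ/min
Converting: 11810 / 60 s = 196.83 kW
Heating duty = 708580 kJ/h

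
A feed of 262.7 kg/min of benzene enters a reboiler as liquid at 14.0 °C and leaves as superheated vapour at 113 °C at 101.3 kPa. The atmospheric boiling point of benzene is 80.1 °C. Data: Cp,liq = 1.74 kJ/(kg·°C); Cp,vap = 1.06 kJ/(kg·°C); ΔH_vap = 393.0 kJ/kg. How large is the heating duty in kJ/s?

liquid 14.0→80.1 °C: 115.01 kJ/kg
vaporisation at 80.1 °C: 393 kJ/kg
vapour 80.1→113 °C: 34.874 kJ/kg
Δh = 115.01 + 393 + 34.874 = 542.89 kJ/kg
Q = ṁ·Δh = 262.7 kg/min × 542.89 kJ/kg = 142620 kJ/min
|Q| = 2376.9 kW

Q = 2380 kJ/s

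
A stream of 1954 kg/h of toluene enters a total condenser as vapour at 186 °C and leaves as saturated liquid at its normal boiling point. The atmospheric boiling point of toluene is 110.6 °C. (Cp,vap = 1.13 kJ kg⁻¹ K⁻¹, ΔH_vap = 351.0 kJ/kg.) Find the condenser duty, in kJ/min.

Q_c = 14200 kJ/min

vapour 186→110.6 °C: -85.202 kJ/kg
condensation at 110.6 °C: -351 kJ/kg
Δh = -85.202 + -351 = -436.2 kJ/kg
Q = ṁ·Δh = 1954 kg/h × -436.2 kJ/kg = -852340 kJ/h
|Q| = 236.76 kW = 14206 kJ/min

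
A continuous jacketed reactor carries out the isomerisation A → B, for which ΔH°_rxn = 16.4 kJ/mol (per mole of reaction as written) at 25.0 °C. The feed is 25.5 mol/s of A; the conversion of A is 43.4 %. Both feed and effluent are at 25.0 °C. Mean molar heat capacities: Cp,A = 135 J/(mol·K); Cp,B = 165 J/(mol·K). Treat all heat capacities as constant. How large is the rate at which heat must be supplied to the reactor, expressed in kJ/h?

Q_in = 653000 kJ/h

Extent of reaction ξ = 0.434 × 25.5 = 11.067 mol/s
Reaction term: ξ·ΔH°_rxn = 11.067 × 16.4 = 181.5 kJ/s
Q = ΔH = 181.5 kJ/s = 181.5 kW
Heat supplied = 653400 kJ/h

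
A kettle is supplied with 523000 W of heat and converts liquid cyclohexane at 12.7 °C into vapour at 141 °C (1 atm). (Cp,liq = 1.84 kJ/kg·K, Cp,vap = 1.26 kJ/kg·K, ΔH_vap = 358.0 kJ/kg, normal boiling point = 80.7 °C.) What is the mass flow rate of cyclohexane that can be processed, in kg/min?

ṁ = 56.1 kg/min

Δh = 1.84×(80.7−12.7) + 358.0 + 1.26×(141−80.7) = 559.1 kJ/kg
Q = 523000 W = 523 kJ/s = 31380 kJ/min
ṁ = Q/Δh = 31380 / 559.1 = 56.126 kg/min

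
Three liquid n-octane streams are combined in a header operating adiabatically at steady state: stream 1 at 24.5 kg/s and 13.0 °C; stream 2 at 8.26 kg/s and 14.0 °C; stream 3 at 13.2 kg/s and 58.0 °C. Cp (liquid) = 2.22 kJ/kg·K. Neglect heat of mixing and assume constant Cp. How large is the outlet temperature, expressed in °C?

Adiabatic, steady state ⇒ Σ ṁᵢCp,ᵢ(T_out − Tᵢ) = 0
Σ ṁᵢCp,ᵢTᵢ = 24.5×2.22×13.0 + 8.26×2.22×14.0 + 13.2×2.22×58.0 = 2663.4
Σ ṁᵢCp,ᵢ = 24.5×2.22 + 8.26×2.22 + 13.2×2.22 = 102.03
T_out = 2663.4 / 102.03 = 26.104 °C

T_out = 26.1 °C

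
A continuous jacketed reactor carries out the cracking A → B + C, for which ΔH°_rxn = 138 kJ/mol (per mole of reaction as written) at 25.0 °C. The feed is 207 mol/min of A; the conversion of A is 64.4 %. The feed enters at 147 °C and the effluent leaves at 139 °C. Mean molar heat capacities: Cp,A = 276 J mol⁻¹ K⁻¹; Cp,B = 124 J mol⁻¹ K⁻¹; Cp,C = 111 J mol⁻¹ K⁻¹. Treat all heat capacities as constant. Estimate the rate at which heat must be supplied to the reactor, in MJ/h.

Q_in = 1040 MJ/h

Extent of reaction ξ = 0.644 × 207 = 133.31 mol/min
Reaction term: ξ·ΔH°_rxn = 133.31 × 138 = 18397 kJ/min
Sensible, feed 147→25 °C: -6970.1 kJ/min
Outlet flows (mol/min): A 73.692, B 133.31, C 133.31
Sensible, products 25→139 °C: 5890 kJ/min
Q = ΔH = 17316 kJ/min = 288.61 kW
Heat supplied = 1039 MJ/h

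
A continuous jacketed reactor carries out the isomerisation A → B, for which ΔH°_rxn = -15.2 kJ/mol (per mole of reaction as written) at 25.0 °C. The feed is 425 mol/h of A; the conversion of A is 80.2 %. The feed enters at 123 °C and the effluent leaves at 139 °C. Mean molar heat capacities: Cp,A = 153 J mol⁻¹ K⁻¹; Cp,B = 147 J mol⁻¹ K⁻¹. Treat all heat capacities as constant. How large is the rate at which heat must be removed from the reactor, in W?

Q_out = 1210 W

Extent of reaction ξ = 0.802 × 425 = 340.85 mol/h
Reaction term: ξ·ΔH°_rxn = 340.85 × -15.2 = -5180.9 kJ/h
Sensible, feed 123→25 °C: -6372.4 kJ/h
Outlet flows (mol/h): A 84.15, B 340.85
Sensible, products 25→139 °C: 7179.7 kJ/h
Q = ΔH = -4373.7 kJ/h = -1.2149 kW
Heat removed = 1214.9 W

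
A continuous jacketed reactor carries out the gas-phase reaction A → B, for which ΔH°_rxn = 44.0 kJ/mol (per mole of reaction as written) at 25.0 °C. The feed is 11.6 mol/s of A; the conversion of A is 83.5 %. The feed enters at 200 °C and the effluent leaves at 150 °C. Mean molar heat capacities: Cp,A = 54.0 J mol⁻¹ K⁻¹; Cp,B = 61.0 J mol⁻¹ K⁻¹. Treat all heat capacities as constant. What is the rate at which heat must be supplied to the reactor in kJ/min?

Extent of reaction ξ = 0.835 × 11.6 = 9.686 mol/s
Reaction term: ξ·ΔH°_rxn = 9.686 × 44.0 = 426.18 kJ/s
Sensible, feed 200→25 °C: -109.62 kJ/s
Outlet flows (mol/s): A 1.914, B 9.686
Sensible, products 25→150 °C: 86.775 kJ/s
Q = ΔH = 403.34 kJ/s = 403.34 kW
Heat supplied = 24200 kJ/min

Q_in = 24200 kJ/min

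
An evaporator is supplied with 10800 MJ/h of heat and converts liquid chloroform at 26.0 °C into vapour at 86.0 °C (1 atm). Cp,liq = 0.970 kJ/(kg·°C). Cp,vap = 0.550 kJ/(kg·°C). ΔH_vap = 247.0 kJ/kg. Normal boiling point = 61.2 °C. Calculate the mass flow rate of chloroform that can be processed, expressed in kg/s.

ṁ = 10.2 kg/s

Δh = 0.970×(61.2−26.0) + 247.0 + 0.550×(86.0−61.2) = 294.78 kJ/kg
Q = 10800 MJ/h = 3000 kJ/s = 3000 kJ/s
ṁ = Q/Δh = 3000 / 294.78 = 10.177 kg/s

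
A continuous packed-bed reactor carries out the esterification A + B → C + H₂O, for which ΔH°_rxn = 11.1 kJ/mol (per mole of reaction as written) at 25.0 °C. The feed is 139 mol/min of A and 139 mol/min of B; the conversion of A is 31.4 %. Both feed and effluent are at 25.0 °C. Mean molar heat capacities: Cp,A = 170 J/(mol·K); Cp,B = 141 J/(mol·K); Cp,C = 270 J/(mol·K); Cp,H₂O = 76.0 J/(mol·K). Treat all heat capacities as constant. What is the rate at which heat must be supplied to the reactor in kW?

Q_in = 8.07 kW

Extent of reaction ξ = 0.314 × 139 = 43.646 mol/min
Reaction term: ξ·ΔH°_rxn = 43.646 × 11.1 = 484.47 kJ/min
Q = ΔH = 484.47 kJ/min = 8.0745 kW
Heat supplied = 8.0745 kW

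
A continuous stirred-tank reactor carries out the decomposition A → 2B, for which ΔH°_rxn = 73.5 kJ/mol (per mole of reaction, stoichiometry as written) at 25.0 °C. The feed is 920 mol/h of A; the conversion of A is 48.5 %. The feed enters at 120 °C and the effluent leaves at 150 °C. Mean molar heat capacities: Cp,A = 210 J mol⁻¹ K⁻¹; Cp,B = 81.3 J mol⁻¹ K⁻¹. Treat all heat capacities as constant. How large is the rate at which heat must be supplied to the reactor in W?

Extent of reaction ξ = 0.485 × 920 = 446.2 mol/h
Reaction term: ξ·ΔH°_rxn = 446.2 × 73.5 = 32796 kJ/h
Sensible, feed 120→25 °C: -18354 kJ/h
Outlet flows (mol/h): A 473.8, B 892.4
Sensible, products 25→150 °C: 21506 kJ/h
Q = ΔH = 35948 kJ/h = 9.9855 kW
Heat supplied = 9985.5 W

Q_in = 9990 W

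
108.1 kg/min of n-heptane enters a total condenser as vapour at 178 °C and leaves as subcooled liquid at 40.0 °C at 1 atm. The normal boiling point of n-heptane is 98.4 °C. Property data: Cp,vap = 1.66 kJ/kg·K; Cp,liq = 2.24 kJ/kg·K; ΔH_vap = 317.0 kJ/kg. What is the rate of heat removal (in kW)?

Q_c = 1040 kW

vapour 178→98.4 °C: -132.14 kJ/kg
condensation at 98.4 °C: -317 kJ/kg
liquid 98.4→40.0 °C: -130.82 kJ/kg
Δh = -132.14 + -317 + -130.82 = -579.95 kJ/kg
Q = ṁ·Δh = 108.1 kg/min × -579.95 kJ/kg = -62693 kJ/min
|Q| = 1044.9 kW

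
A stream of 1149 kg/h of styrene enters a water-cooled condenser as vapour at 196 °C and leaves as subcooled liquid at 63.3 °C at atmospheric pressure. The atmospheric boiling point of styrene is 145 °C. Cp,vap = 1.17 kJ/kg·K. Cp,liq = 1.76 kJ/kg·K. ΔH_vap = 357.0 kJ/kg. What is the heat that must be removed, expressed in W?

vapour 196→145 °C: -59.67 kJ/kg
condensation at 145 °C: -357 kJ/kg
liquid 145→63.3 °C: -143.79 kJ/kg
Δh = -59.67 + -357 + -143.79 = -560.46 kJ/kg
Q = ṁ·Δh = 1149 kg/h × -560.46 kJ/kg = -643970 kJ/h
|Q| = 178.88 kW = 178880 W

Q_c = 179000 W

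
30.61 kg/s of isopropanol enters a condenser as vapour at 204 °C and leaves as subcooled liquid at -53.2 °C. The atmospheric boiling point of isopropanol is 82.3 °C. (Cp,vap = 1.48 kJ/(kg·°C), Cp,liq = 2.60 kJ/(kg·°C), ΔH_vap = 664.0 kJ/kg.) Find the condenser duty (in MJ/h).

vapour 204→82.3 °C: -180.12 kJ/kg
condensation at 82.3 °C: -664 kJ/kg
liquid 82.3→-53.2 °C: -352.3 kJ/kg
Δh = -180.12 + -664 + -352.3 = -1196.4 kJ/kg
Q = ṁ·Δh = 30.61 kg/s × -1196.4 kJ/kg = -36622 kJ/s
|Q| = 36622 kW = 131840 MJ/h

Q_c = 132000 MJ/h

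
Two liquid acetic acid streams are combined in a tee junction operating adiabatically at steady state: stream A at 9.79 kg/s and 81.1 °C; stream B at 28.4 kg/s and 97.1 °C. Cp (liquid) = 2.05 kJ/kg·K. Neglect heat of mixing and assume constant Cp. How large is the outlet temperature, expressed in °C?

T_out = 93.0 °C

Adiabatic, steady state ⇒ Σ ṁᵢCp,ᵢ(T_out − Tᵢ) = 0
Σ ṁᵢCp,ᵢTᵢ = 9.79×2.05×81.1 + 28.4×2.05×97.1 = 7280.8
Σ ṁᵢCp,ᵢ = 9.79×2.05 + 28.4×2.05 = 78.289
T_out = 7280.8 / 78.289 = 92.998 °C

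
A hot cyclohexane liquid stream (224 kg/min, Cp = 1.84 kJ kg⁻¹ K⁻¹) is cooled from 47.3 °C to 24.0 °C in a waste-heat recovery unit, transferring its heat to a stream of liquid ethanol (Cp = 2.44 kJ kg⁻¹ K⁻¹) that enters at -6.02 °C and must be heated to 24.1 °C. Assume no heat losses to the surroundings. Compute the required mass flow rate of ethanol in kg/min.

ṁ_c = 131 kg/min

Heat released by hot stream: Q = 224 × 1.84 × (47.3 − 24.0) = 9603.3 kJ/min
Energy balance on cold side (adiabatic exchanger): Q = ṁ_c·Cp_c·(T_c,out − T_c,in)
ṁ_c = 9603.3 / [2.44 × (24.1 − -6.02)] = 130.67 kg/min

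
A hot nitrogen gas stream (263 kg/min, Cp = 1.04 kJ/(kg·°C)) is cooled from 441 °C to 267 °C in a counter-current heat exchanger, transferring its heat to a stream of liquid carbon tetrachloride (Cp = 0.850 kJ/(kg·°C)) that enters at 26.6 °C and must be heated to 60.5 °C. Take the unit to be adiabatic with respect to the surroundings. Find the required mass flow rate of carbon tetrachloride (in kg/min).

ṁ_c = 1650 kg/min

Heat released by hot stream: Q = 263 × 1.04 × (441 − 267) = 47592 kJ/min
Energy balance on cold side (adiabatic exchanger): Q = ṁ_c·Cp_c·(T_c,out − T_c,in)
ṁ_c = 47592 / [0.850 × (60.5 − 26.6)] = 1651.7 kg/min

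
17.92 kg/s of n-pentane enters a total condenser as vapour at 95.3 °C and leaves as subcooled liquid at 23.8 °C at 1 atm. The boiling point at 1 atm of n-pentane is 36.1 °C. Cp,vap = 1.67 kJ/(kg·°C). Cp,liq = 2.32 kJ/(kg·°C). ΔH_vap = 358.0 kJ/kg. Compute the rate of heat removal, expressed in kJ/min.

vapour 95.3→36.1 °C: -98.864 kJ/kg
condensation at 36.1 °C: -358 kJ/kg
liquid 36.1→23.8 °C: -28.536 kJ/kg
Δh = -98.864 + -358 + -28.536 = -485.4 kJ/kg
Q = ṁ·Δh = 17.92 kg/s × -485.4 kJ/kg = -8698.4 kJ/s
|Q| = 8698.4 kW = 521900 kJ/min

Q_c = 522000 kJ/min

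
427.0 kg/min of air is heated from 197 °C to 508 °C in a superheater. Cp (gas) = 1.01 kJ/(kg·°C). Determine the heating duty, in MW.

Q = 2.24 MW

Q = ṁ·Cp·ΔT = 427.0 × 1.01 × (508 − 197) = 134120 kJ/min
Converting: 134120 / 60 s = 2235.4 kW
Heating duty = 2.2354 MW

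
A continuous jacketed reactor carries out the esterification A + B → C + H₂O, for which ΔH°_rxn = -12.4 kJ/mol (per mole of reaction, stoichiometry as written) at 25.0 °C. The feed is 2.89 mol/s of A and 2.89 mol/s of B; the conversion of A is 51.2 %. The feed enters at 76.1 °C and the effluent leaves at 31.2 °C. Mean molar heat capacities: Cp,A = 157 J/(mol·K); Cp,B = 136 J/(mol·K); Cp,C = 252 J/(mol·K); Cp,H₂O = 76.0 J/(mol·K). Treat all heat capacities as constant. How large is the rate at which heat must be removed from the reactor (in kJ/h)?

Extent of reaction ξ = 0.512 × 2.89 = 1.4797 mol/s
Reaction term: ξ·ΔH°_rxn = 1.4797 × -12.4 = -18.348 kJ/s
Sensible, feed 76.1→25 °C: -43.27 kJ/s
Outlet flows (mol/s): A 1.4103, B 1.4103, C 1.4797, H₂O 1.4797
Sensible, products 25→31.2 °C: 5.5711 kJ/s
Q = ΔH = -56.047 kJ/s = -56.047 kW
Heat removed = 201770 kJ/h

Q_out = 202000 kJ/h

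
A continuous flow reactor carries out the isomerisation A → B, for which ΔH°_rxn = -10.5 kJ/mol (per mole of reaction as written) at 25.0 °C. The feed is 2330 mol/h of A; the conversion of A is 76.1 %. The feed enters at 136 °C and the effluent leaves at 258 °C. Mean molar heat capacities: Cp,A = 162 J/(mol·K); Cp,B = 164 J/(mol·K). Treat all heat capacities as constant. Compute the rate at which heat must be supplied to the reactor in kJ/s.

Q_in = 7.85 kJ/s

Extent of reaction ξ = 0.761 × 2330 = 1773.1 mol/h
Reaction term: ξ·ΔH°_rxn = 1773.1 × -10.5 = -18618 kJ/h
Sensible, feed 136→25 °C: -41898 kJ/h
Outlet flows (mol/h): A 556.87, B 1773.1
Sensible, products 25→258 °C: 88774 kJ/h
Q = ΔH = 28259 kJ/h = 7.8496 kW
Heat supplied = 7.8496 kJ/s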